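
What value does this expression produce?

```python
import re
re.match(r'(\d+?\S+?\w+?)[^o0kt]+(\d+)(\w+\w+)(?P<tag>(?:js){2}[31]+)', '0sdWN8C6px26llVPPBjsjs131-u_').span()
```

Pattern: one or more of a digit (lazy), then one or more of a non-whitespace character (lazy), then one or more of a word character (lazy) (captured); then one or more of any character except [o0kt]; then one or more of a digit (captured); then one or more of a word character, then one or more of a word character (captured); then the literal 'js' repeated 2 times, then one or more of one of [31] (captured as 'tag').
`re.match` only tries the pattern at the start of the string.
The match spans [0:25] → '0sdWN8C6px26llVPPBjsjs131'.
Captured: group 1 = '0sd', group 2 = '6', group 3 = 'llVPPB', group 4 = 'jsjs131'.

(0, 25)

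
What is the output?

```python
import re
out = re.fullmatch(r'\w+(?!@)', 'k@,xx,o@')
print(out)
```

None

The negative lookahead/lookbehind blocks any match where the forbidden context is present.
`re.fullmatch` requires the pattern to consume the entire string.
Here the string isn't matched end-to-end, so the call returns None.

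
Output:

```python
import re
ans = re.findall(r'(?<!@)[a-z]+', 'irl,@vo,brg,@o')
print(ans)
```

A negative assertion filters positions out without eating any characters.
Since nothing is captured, `findall` lists the 3 matched substrings directly.

['irl', 'o', 'brg']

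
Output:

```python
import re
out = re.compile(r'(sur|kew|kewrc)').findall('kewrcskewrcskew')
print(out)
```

`|` is ordered: at each position the engine commits to the first alternative that works.
Scanning left to right: at [0:3] match 'kew', group 1 = 'kew'; at [6:9] match 'kew', group 1 = 'kew'; at [12:15] match 'kew', group 1 = 'kew'.
Because there's exactly one group, `findall` drops the full match and keeps group 1 from each hit.

['kew', 'kew', 'kew']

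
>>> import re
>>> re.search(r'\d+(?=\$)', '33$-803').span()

(0, 2)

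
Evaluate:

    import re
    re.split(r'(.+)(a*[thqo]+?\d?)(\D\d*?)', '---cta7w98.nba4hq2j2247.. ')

Pattern: one or more of any character (captured); then zero or more of the literal 'a', then one or more of one of [thqo] (lazy), then optionally a digit (captured); then a non-digit, then zero or more of a digit (lazy) (captured).
With the lazy modifier that quantifier settles for the fewest repetitions that let the rest of the pattern succeed (the atoms after it are unaffected and can still be greedy).
Matches to split on: at [0:19] → '---cta7w98.nba4hq2j'.
With a capturing group present, the delimiter's captured portion is kept in the result list.

['', '---cta7w98.nba4h', 'q2', 'j', '2247.. ']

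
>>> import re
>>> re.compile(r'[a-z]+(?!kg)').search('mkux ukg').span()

(0, 4)

`(?!…)`/`(?<!…)` only lets a position through if the neighbouring text does NOT match; no characters are consumed.
Unlike `match`, `search` isn't anchored — it looks for the pattern anywhere in the string.
The match spans [0:4] → 'mkux'.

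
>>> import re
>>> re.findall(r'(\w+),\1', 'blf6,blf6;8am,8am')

A backreference is literal: `\1` must see the identical characters the first group matched.
Matches: at [0:9] match 'blf6,blf6', group 1 = 'blf6'; at [10:17] match '8am,8am', group 1 = '8am'.
`findall` collects group 1 from each match (2 total).

['blf6', '8am']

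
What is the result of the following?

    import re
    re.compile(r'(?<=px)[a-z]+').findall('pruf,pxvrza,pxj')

['vrza', 'j']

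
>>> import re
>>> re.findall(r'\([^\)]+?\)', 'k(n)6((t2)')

['(n)', '((t2)']

No capturing groups, so `findall` returns the 2 full match strings.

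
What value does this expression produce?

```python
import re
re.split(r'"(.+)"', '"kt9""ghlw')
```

['', 'kt9"', 'ghlw']

Matches to split on: at [0:6] → '"kt9""'.
With a capturing group present, the delimiter's captured portion is kept in the result list.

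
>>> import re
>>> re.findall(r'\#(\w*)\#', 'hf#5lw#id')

['5lw']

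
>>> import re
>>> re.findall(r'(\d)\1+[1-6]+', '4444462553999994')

After group 1 captures some text, `\1` only succeeds where that same text appears again.
Scanning left to right: at [0:10] match '4444462553', group 1 = '4'; at [10:16] match '999994', group 1 = '9'.
One capturing group, so `findall` returns just the captured substring from each match — 2 in all.

['4', '9']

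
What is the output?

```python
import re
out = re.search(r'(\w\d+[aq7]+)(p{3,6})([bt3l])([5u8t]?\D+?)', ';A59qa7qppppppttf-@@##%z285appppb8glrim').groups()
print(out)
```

('A59qa7q', 'pppppp', 't', 'tf')

Pattern: a word character, then one or more of a digit, then one or more of one of [aq7] (captured); then 3 to 6 of a literal 'p' (captured); then one of [bt3l] (captured); then optionally one of [5u8t], then one or more of a non-digit (lazy) (captured).
A non-greedy quantifier consumes as few characters as it can — just enough that the remainder of the pattern still matches from where it stops; whatever follows it matches normally.
`search` walks the string left to right and returns the first match it finds.
The match spans [1:17] → 'A59qa7qppppppttf'.
Captured: group 1 = 'A59qa7q', group 2 = 'pppppp', group 3 = 't', group 4 = 'tf'.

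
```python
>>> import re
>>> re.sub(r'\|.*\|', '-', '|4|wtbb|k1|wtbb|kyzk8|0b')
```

Matches: at [0:22] → '|4|wtbb|k1|wtbb|kyzk8|'.
`sub` substitutes '-' at each match site.

'-0b'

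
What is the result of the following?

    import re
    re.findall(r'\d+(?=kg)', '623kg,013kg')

['623', '013']

The lookaround is zero-width — it requires the adjacent text to match without consuming it, so the asserted text isn't part of the match.
With no groups in the pattern, `findall` gives back each whole match — 2 here.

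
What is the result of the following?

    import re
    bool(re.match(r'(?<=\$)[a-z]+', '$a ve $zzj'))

The positive lookaround only admits positions where the adjacent text matches; those characters stay outside the span.
`match` is anchored at position 0; if the pattern doesn't fit there, it returns None.
Here the pattern fails at index 0, so the call returns None, and `bool(None)` is False.

False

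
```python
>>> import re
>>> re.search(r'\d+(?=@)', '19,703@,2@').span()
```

(3, 6)

Lookahead/lookbehind check context without consuming it, so the matched span excludes the asserted characters.
The match spans [3:6] → '703'.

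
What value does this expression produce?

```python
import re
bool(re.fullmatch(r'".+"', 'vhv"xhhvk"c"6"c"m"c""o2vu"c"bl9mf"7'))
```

`re.fullmatch` is like wrapping the pattern in `^…$` (in single-line mode).
Here there's no way to consume every character, so the call returns None, and `bool(None)` is False.

False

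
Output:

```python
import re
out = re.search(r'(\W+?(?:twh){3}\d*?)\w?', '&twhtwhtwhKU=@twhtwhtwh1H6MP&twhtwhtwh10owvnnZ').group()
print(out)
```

Pattern: one or more of a non-word character (lazy), then the literal 'twh' repeated 3 times, then zero or more of a digit (lazy) (captured); then optionally a word character.
`search` walks the string left to right and returns the first match it finds.
The match spans [0:11] → '&twhtwhtwhK'.
Captured: group 1 = '&twhtwhtwh'.

&twhtwhtwhK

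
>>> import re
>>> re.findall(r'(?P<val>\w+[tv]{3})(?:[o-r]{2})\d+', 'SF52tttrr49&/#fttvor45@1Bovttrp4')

['SF52ttt', 'fttv', '1Bovtt']

The pattern matches one or more of a word character, then exactly 3 of one of [tv] (captured as 'val'); then exactly 2 of a character in [o-r] (non-capturing group); then one or more of a digit.
Matches: at [0:11] match 'SF52tttrr49', group 1 = 'SF52ttt'; at [14:22] match 'fttvor45', group 1 = 'fttv'; at [23:32] match '1Bovttrp4', group 1 = '1Bovtt'.
`findall` collects group 1 from each match (3 total).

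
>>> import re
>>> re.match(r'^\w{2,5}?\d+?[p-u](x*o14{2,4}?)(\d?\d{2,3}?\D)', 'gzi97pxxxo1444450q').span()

Pattern: anchored at the start of the string; then 2 to 5 of a word character (lazy), then one or more of a digit (lazy), then a character in [p-u]; then zero or more of the literal 'x', then the literal 'o1', then 2 to 4 of a literal '4' (lazy) (captured); then optionally a digit, then 2 to 3 of a digit (lazy), then a non-digit (captured).
`match` is anchored at position 0; if the pattern doesn't fit there, it returns None.
The match spans [0:18] → 'gzi97pxxxo1444450q'.
Captured: group 1 = 'xxxo144', group 2 = '4450q'.

(0, 18)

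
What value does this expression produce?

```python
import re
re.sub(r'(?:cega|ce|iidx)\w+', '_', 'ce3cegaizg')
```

'_'

Matches: at [0:10] → 'ce3cegaizg'.
Each match is replaced by '_'.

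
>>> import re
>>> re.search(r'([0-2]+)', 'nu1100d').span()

The pattern matches one or more of a character in [0-2] (captured).
`search` walks the string left to right and returns the first match it finds.
The match spans [2:6] → '1100'.
Captured: group 1 = '1100'.

(2, 6)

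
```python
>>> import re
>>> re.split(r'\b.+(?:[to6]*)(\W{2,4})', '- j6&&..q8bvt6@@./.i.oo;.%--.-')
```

['- ', '.-', '']

`re.split` interleaves the captured-group text with the surrounding fragments.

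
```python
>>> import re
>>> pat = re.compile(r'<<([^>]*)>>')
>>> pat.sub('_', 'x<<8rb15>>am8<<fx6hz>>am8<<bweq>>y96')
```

Matches: at [1:10] → '<<8rb15>>'; at [13:22] → '<<fx6hz>>'; at [25:33] → '<<bweq>>'.
Each match is replaced by '_'.

'x_am8_am8_y96'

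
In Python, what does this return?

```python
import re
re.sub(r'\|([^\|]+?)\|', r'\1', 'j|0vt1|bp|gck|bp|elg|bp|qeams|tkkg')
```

`\1` in the replacement pulls in group 1's text for each match.

'j0vt1bpgckbpelgbpqeamstkkg'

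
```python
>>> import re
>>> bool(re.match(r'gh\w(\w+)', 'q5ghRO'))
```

False

`match` is anchored at position 0; if the pattern doesn't fit there, it returns None.
Here the string doesn't start with a match, so the call returns None, and `bool(None)` is False.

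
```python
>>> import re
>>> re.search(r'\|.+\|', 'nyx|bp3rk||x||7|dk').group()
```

'|bp3rk||x||7|'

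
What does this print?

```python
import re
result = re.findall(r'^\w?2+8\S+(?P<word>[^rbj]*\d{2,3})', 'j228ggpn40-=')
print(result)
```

['40']

Pattern: anchored at the start of the string; then optionally a word character; then one or more of the literal '2', then a literal '8', then one or more of a non-whitespace character; then zero or more of any character except [rbj], then 2 to 3 of a digit (captured as 'word').
Scanning left to right: at [0:10] match 'j228ggpn40', group 1 = '40'.
One capturing group, so `findall` returns just the captured substring from the one match — 1 in all.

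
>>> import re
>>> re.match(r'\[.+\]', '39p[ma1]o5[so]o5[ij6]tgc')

None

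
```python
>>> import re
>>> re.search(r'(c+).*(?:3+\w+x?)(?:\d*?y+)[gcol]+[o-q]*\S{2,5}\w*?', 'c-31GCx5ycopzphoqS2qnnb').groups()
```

('c',)

The pattern matches one or more of a literal 'c' (captured); then zero or more of any character; then one or more of a literal '3', then one or more of a word character, then optionally a literal 'x' (non-capturing group); then zero or more of a digit (lazy), then one or more of the literal 'y' (non-capturing group); then one or more of one of [gcol], then zero or more of a character in [o-q], then 2 to 5 of a non-whitespace character; then zero or more of a word character (lazy).
Unlike `match`, `search` isn't anchored — it looks for the pattern anywhere in the string.
The match spans [0:17] → 'c-31GCx5ycopzphoq'.
Captured: group 1 = 'c'.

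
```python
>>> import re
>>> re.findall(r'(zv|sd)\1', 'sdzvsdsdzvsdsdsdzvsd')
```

['sd', 'sd']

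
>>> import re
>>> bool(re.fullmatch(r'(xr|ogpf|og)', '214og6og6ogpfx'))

False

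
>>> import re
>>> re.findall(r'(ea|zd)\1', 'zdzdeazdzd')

['zd', 'zd']

`\1` is not a pattern — it's the concrete string captured by group 1, re-applied verbatim.
With a single group, `findall` returns only what that group captured — 2 items.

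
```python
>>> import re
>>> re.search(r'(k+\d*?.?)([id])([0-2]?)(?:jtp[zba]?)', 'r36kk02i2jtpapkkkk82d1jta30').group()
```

'kk02i2jtpa'

Pattern: one or more of a literal 'k', then zero or more of a digit (lazy), then optionally any character (captured); then one of [id] (captured); then optionally a character in [0-2] (captured); then the literal 'jtp', then optionally one of [zba] (non-capturing group).
`search` walks the string left to right and returns the first match it finds.
The match spans [3:13] → 'kk02i2jtpa'.
Captured: group 1 = 'kk02', group 2 = 'i', group 3 = '2'.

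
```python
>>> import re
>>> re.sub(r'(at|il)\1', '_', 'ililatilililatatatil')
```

'_at_il_atil'

The backreference `\1` re-matches whatever the first group consumed, character for character.
`sub` substitutes '_' at each match site.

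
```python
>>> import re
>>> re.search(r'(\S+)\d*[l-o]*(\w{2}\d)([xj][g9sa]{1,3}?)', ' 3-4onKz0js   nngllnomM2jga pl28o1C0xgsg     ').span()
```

The pattern matches one or more of a non-whitespace character (captured); then zero or more of a digit, then zero or more of a character in [l-o]; then exactly 2 of a word character, then a digit (captured); then one of [xj], then 1 to 3 of one of [g9sa] (lazy) (captured).
Unlike `match`, `search` isn't anchored — it looks for the pattern anywhere in the string.
The match spans [1:11] → '3-4onKz0js'.
Captured: group 1 = '3-4on', group 2 = 'Kz0', group 3 = 'js'.

(1, 11)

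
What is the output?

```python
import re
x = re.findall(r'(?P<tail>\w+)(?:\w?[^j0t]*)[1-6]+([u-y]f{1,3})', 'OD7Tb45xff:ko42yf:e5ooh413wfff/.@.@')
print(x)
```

[('OD7Tb45xff', 'wfff')]

The pattern matches one or more of a word character (captured as 'tail'); then optionally a word character, then zero or more of any character except [j0t] (non-capturing group); then one or more of a character in [1-6]; then a character in [u-y], then 1 to 3 of the literal 'f' (captured).
Scanning left to right: at [0:30] match 'OD7Tb45xff:ko42yf:e5ooh413wfff', groups = ('OD7Tb45xff', 'wfff').
Multiple groups make `findall` return tuples — one 2-tuple for the one match.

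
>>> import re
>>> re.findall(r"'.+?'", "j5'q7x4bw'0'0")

["'q7x4bw'"]

No capturing groups, so `findall` returns the 1 full match string.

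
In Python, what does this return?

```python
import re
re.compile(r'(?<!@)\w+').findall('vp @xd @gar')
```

Because the assertion is negative and zero-width, positions next to the forbidden text are skipped.
Matches: at [0:2] → 'vp'; at [5:6] → 'd'; at [9:11] → 'ar'.
With no groups in the pattern, `findall` gives back each whole match — 3 here.

['vp', 'd', 'ar']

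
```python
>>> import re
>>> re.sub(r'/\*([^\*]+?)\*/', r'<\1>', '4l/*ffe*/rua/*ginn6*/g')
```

'4l<ffe>rua<ginn6>g'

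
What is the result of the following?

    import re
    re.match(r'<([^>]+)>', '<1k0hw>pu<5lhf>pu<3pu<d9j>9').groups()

`re.match` only tries the pattern at the start of the string.
The match spans [0:7] → '<1k0hw>'.
Captured: group 1 = '1k0hw'.

('1k0hw',)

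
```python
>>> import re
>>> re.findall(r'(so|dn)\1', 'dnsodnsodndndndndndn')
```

After group 1 captures some text, `\1` only succeeds where that same text appears again.
`findall` collects group 1 from each match (3 total).

['dn', 'dn', 'dn']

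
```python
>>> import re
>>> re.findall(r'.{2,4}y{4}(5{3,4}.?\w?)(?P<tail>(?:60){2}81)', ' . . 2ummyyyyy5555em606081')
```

[('5555em', '606081')]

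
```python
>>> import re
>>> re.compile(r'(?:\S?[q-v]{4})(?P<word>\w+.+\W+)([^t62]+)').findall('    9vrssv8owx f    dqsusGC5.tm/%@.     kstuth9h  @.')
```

With 2 capturing groups, `findall` returns a 2-tuple per match.

[('v8owx f    dqsusGC5.tm/%@.     kstuth9h  @', '.')]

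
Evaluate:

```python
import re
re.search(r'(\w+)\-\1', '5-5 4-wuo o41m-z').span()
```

(0, 3)

After group 1 captures some text, `\1` only succeeds where that same text appears again.
`re.search` tries every starting position until one works.
The match spans [0:3] → '5-5'.
Captured: group 1 = '5'.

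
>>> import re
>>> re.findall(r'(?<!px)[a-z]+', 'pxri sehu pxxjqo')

['pxri', 'sehu', 'pxxjqo']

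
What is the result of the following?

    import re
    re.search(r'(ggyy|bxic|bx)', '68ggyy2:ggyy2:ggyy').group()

'ggyy'

`search` walks the string left to right and returns the first match it finds.
The match spans [2:6] → 'ggyy'.
Captured: group 1 = 'ggyy'.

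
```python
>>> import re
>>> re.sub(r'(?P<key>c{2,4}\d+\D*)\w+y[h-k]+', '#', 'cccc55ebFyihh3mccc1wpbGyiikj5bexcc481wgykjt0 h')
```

'#t0 h'

Pattern: 2 to 4 of the literal 'c', then one or more of a digit, then zero or more of a non-digit (captured as 'key'); then one or more of a word character, then a literal 'y'; then one or more of a character in [h-k].
Matches: at [0:42] → 'cccc55ebFyihh3mccc1wpbGyiikj5bexcc481wgykj'.
Every occurrence is swapped for '#'.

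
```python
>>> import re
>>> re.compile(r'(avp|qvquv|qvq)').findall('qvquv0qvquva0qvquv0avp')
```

['qvquv', 'qvquv', 'qvquv', 'avp']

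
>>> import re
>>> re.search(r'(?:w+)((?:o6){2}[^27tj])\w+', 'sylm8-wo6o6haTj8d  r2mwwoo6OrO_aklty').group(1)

'o6o6h'

This matches one or more of a literal 'w' (non-capturing group); then the literal 'o6' repeated 2 times, then any character except [27tj] (captured); then one or more of a word character.
Unlike `match`, `search` isn't anchored — it looks for the pattern anywhere in the string.
The match spans [6:17] → 'wo6o6haTj8d'.
Captured: group 1 = 'o6o6h'.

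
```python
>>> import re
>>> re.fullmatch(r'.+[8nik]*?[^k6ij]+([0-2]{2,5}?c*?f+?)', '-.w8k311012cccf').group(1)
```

'12cccf'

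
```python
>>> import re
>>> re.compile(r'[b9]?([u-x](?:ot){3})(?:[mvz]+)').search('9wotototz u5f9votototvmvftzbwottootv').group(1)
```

This matches optionally one of [b9]; then a character in [u-x], then the literal 'ot' repeated 3 times (captured); then one or more of one of [mvz] (non-capturing group).
`re.search` tries every starting position until one works.
The match spans [0:9] → '9wotototz'.
Captured: group 1 = 'wototot'.

'wototot'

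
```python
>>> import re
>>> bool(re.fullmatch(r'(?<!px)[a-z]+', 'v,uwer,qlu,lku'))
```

False

The negative lookahead/lookbehind blocks any match where the forbidden context is present.
`re.fullmatch` requires the pattern to consume the entire string.
Here the pattern can't cover the whole string, so the call returns None, and `bool(None)` is False.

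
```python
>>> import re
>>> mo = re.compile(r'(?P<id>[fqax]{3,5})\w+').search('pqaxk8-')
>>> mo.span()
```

This matches 3 to 5 of one of [fqax] (captured as 'id'); then one or more of a word character.
`re.search` scans for the first position where the pattern succeeds.
The match spans [1:6] → 'qaxk8'.
Captured: group 1 = 'qax'.

(1, 6)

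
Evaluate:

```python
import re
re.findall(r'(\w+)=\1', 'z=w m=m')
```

A backreference is literal: `\1` must see the identical characters the first group matched.
Walking the string: at [4:7] match 'm=m', group 1 = 'm'.
With a single group, `findall` returns only what that group captured — 1 item.

['m']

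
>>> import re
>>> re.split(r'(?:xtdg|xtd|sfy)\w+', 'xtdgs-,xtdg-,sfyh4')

Matches to split on: at [0:5] → 'xtdgs'; at [7:11] → 'xtdg'; at [13:18] → 'sfyh4'.
Splitting on the pattern gives 4 pieces.

['', '-,', '-,', '']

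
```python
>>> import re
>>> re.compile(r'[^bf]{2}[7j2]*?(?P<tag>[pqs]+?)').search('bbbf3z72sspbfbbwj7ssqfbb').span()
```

(4, 9)

This matches exactly 2 of any character except [bf], then zero or more of one of [7j2] (lazy); then one or more of one of [pqs] (lazy) (captured as 'tag').
`re.search` tries every starting position until one works.
The match spans [4:9] → '3z72s'.
Captured: group 1 = 's'.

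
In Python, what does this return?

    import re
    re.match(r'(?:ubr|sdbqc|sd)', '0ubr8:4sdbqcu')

None

`match` is anchored at position 0; if the pattern doesn't fit there, it returns None.
Here position 0 doesn't satisfy it, so the call returns None.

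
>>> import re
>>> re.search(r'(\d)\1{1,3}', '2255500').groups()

The match spans [0:2] → '22'.
Captured: group 1 = '2'.

('2',)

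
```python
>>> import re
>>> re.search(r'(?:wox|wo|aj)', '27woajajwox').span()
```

(2, 4)

`search` walks the string left to right and returns the first match it finds.
The match spans [2:4] → 'wo'.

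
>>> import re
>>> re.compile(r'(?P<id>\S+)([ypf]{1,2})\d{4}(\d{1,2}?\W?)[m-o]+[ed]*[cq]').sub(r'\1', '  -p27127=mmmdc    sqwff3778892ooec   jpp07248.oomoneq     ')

'  -    sqwff3778892ooec   jp     '

Pattern: one or more of a non-whitespace character (captured as 'id'); then 1 to 2 of one of [ypf] (captured); then exactly 4 of a digit; then 1 to 2 of a digit (lazy), then optionally a non-word character (captured); then one or more of a character in [m-o]; then zero or more of one of [ed], then one of [cq].
Matches: at [2:15] → '-p27127=mmmdc'; at [38:54] → 'jpp07248.oomoneq'.
`\1` in the replacement pulls in group 1's text for each match.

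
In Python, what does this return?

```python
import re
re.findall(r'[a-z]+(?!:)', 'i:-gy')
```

['gy']

`(?!…)`/`(?<!…)` only lets a position through if the neighbouring text does NOT match; no characters are consumed.
Scanning left to right: at [3:5] → 'gy'.
No capturing groups, so `findall` returns the 1 full match string.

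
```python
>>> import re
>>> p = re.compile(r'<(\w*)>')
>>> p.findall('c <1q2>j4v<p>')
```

['1q2', 'p']

Because there's exactly one group, `findall` drops the full match and keeps group 1 from each hit.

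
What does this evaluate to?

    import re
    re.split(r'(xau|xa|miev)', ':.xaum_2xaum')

The regex engine tests alternatives in the order written; an earlier branch that matches wins even if a later one would match more.
Matches to split on: at [2:5] → 'xau'; at [8:11] → 'xau'.
With a capturing group present, the delimiter's captured portion is kept in the result list.

[':.', 'xau', 'm_2', 'xau', 'm']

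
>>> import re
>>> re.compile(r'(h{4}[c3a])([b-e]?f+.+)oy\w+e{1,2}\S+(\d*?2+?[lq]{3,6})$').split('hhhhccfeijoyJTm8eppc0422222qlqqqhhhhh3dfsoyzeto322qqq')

['', 'hhhhc', 'cfeijoyJTm8eppc0422222qlqqqhhhhh3dfs', '2qqq', '']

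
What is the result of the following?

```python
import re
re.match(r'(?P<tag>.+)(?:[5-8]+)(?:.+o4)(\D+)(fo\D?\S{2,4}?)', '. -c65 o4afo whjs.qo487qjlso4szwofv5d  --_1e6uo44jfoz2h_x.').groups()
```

('. -c6', 'a', 'fo wh')

The match spans [0:15] → '. -c65 o4afo wh'.
Captured: group 1 = '. -c6', group 2 = 'a', group 3 = 'fo wh'.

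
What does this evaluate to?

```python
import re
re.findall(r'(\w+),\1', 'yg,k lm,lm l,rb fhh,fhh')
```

['lm', 'fhh']

After group 1 captures some text, `\1` only succeeds where that same text appears again.
`findall` collects group 1 from each match (2 total).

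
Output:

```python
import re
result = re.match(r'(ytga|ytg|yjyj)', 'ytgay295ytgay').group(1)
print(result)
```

`|` is ordered: at each position the engine commits to the first alternative that works.
`re.match` only tries the pattern at the start of the string.
The match spans [0:4] → 'ytga'.
Captured: group 1 = 'ytga'.

ytga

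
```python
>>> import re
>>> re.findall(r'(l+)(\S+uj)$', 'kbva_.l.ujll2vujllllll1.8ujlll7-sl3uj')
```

[('l', '.ujll2vujllllll1.8ujlll7-sl3uj')]

The pattern matches one or more of a literal 'l' (captured); then one or more of a non-whitespace character, then the literal 'uj' (captured); then anchored at the end.
Walking the string: at [6:37] match 'l.ujll2vujllllll1.8ujlll7-sl3uj', groups = ('l', '.ujll2vujllllll1.8ujlll7-sl3uj').
`findall` packs the 2 group values into a tuple for every match.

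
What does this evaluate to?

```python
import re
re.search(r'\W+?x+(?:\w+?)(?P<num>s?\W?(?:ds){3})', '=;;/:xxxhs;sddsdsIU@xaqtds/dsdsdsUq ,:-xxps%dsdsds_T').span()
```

(19, 33)

Pattern: one or more of a non-word character (lazy); then one or more of a literal 'x'; then one or more of a word character (lazy) (non-capturing group); then optionally the literal 's', then optionally a non-word character, then the literal 'ds' repeated 3 times (captured as 'num').
Unlike `match`, `search` isn't anchored — it looks for the pattern anywhere in the string.
The match spans [19:33] → '@xaqtds/dsdsds'.
Captured: group 1 = 's/dsdsds'.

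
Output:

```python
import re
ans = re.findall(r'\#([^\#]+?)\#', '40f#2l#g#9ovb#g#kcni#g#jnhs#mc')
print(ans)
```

Matches: at [3:7] match '#2l#', group 1 = '2l'; at [8:14] match '#9ovb#', group 1 = '9ovb'; at [15:21] match '#kcni#', group 1 = 'kcni'; at [22:28] match '#jnhs#', group 1 = 'jnhs'.
One capturing group, so `findall` returns just the captured substring from each match — 4 in all.

['2l', '9ovb', 'kcni', 'jnhs']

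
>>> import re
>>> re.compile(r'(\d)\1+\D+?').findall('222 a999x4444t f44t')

['2', '9', '4', '4']

A backreference is literal: `\1` must see the identical characters the first group matched.
One capturing group, so `findall` returns just the captured substring from each match — 4 in all.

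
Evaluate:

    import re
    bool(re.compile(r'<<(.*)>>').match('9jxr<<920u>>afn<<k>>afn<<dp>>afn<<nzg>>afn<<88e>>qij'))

`re.match` only tries the pattern at the start of the string.
Here position 0 doesn't satisfy it, so the call returns None, and `bool(None)` is False.

False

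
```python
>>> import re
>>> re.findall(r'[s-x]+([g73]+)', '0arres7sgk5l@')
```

['7', 'g']

This matches one or more of a character in [s-x]; then one or more of one of [g73] (captured).
`findall` collects group 1 from each match (2 total).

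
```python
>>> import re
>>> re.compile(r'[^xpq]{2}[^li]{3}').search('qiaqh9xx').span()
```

Pattern: exactly 2 of any character except [xpq]; then exactly 3 of any character except [li].
`re.search` tries every starting position until one works.
The match spans [1:6] → 'iaqh9'.

(1, 6)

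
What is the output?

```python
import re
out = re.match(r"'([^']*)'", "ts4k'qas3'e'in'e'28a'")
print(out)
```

`re.match` only tries the pattern at the start of the string.
Here position 0 doesn't satisfy it, so the call returns None.

None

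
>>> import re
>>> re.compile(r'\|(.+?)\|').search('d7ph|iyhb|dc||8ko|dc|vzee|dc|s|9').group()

A `+?`/`*?`/`{m,n}?` starts at its minimum and grows only as far as needed for what follows to match.
The match spans [4:10] → '|iyhb|'.

'|iyhb|'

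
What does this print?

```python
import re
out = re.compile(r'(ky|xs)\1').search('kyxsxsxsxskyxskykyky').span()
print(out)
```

After group 1 captures some text, `\1` only succeeds where that same text appears again.
`search` walks the string left to right and returns the first match it finds.
The match spans [2:6] → 'xsxs'.
Captured: group 1 = 'xs'.

(2, 6)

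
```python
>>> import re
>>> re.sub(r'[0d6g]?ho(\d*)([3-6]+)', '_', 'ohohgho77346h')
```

'ohoh_h'

Every occurrence is swapped for '_'.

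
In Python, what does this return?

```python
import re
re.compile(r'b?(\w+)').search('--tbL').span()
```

(2, 5)

Pattern: optionally a literal 'b'; then one or more of a word character (captured).
Unlike `match`, `search` isn't anchored — it looks for the pattern anywhere in the string.
The match spans [2:5] → 'tbL'.
Captured: group 1 = 'tbL'.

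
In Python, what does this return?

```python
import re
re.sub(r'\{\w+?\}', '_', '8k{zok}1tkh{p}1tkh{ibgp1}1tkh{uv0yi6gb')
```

Matches: at [2:7] → '{zok}'; at [11:14] → '{p}'; at [18:25] → '{ibgp1}'.
Each match is replaced by '_'.

'8k_1tkh_1tkh_1tkh{uv0yi6gb'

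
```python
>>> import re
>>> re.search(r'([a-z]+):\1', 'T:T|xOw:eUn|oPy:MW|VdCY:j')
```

None

The backreference `\1` re-matches whatever the first group consumed, character for character.
`re.search` scans for the first position where the pattern succeeds.
Here no position works, so the call returns None.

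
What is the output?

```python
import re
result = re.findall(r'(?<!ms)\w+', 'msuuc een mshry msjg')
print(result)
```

['msuuc', 'een', 'mshry', 'msjg']

A negative assertion filters positions out without eating any characters.
Scanning left to right: at [0:5] → 'msuuc'; at [6:9] → 'een'; at [10:15] → 'mshry'; at [16:20] → 'msjg'.
With no groups in the pattern, `findall` gives back each whole match — 4 here.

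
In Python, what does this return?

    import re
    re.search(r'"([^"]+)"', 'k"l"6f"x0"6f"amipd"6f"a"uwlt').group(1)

'l'

`re.search` scans for the first position where the pattern succeeds.
The match spans [1:4] → '"l"'.
Captured: group 1 = 'l'.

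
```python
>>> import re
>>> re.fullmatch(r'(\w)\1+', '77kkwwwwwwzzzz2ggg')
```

After group 1 captures some text, `\1` only succeeds where that same text appears again.
`fullmatch` succeeds only if the pattern covers the string from start to end.
Here there's no way to consume every character, so the call returns None.

None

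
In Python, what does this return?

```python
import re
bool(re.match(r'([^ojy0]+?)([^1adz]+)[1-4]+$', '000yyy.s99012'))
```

False

The pattern matches one or more of any character except [ojy0] (lazy) (captured); then one or more of any character except [1adz] (captured); then one or more of a character in [1-4]; then anchored at the end.
With `match`, the pattern is implicitly anchored at the beginning.
Here the string doesn't start with a match, so the call returns None, and `bool(None)` is False.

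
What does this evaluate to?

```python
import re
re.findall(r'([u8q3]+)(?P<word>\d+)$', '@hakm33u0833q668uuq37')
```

[('8uuq3', '7')]

2 groups means the one result is a tuple of 2 captured strings — 1 here.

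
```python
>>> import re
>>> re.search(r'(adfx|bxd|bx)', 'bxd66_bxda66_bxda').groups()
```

('bxd',)

`|` is ordered: at each position the engine commits to the first alternative that works.
`re.search` scans for the first position where the pattern succeeds.
The match spans [0:3] → 'bxd'.
Captured: group 1 = 'bxd'.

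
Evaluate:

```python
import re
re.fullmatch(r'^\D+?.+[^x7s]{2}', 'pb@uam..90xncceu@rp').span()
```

(0, 19)

Pattern: anchored at the start of the string; then one or more of a non-digit (lazy); then one or more of any character, then exactly 2 of any character except [x7s].
`re.fullmatch` requires the pattern to consume the entire string.
The match spans [0:19] → 'pb@uam..90xncceu@rp'.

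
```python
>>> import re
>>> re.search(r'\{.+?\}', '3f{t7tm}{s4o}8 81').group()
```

'{t7tm}'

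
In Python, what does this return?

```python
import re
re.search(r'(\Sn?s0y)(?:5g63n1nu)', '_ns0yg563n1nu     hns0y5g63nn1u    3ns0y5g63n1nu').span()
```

(35, 48)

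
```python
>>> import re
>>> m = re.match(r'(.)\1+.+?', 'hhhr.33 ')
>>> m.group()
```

`\1` has to match the exact text group 1 already captured.
`match` is anchored at position 0; if the pattern doesn't fit there, it returns None.
The match spans [0:4] → 'hhhr'.
Captured: group 1 = 'h'.

'hhhr'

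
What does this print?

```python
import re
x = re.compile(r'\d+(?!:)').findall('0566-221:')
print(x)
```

Because the assertion is negative and zero-width, positions next to the forbidden text are skipped.
With no groups in the pattern, `findall` gives back each whole match — 2 here.

['0566', '22']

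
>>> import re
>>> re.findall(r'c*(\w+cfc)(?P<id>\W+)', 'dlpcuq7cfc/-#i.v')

[('dlpcuq7cfc', '/-#')]

Pattern: zero or more of a literal 'c'; then one or more of a word character, then the literal 'cfc' (captured); then one or more of a non-word character (captured as 'id').
Matches: at [0:13] match 'dlpcuq7cfc/-#', groups = ('dlpcuq7cfc', '/-#').
2 groups means the one result is a tuple of 2 captured strings — 1 here.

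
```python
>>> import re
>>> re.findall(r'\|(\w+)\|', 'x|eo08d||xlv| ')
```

['eo08d', 'xlv']

Because there's exactly one group, `findall` drops the full match and keeps group 1 from each hit.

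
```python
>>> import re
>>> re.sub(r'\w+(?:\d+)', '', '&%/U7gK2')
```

'&%/'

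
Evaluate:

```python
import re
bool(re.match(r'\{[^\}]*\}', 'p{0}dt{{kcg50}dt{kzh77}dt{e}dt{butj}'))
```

False

`match` is anchored at position 0; if the pattern doesn't fit there, it returns None.
Here position 0 doesn't satisfy it, so the call returns None, and `bool(None)` is False.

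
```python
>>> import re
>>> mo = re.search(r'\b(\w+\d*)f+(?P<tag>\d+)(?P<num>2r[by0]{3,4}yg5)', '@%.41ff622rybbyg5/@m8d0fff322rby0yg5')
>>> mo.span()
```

(3, 17)

The match spans [3:17] → '41ff622rybbyg5'.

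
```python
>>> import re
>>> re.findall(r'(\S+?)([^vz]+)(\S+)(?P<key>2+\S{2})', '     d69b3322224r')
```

[('d', '69b3322', '2', '24r')]

The pattern matches one or more of a non-whitespace character (lazy) (captured); then one or more of any character except [vz] (captured); then one or more of a non-whitespace character (captured); then one or more of a literal '2', then exactly 2 of a non-whitespace character (captured as 'key').
Lazy quantifiers expand one character at a time until the remainder of the pattern can match.
Scanning left to right: at [5:17] match 'd69b3322224r', groups = ('d', '69b3322', '2', '24r').
4 groups means the one result is a tuple of 4 captured strings — 1 here.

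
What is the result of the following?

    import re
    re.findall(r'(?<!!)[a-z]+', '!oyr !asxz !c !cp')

['yr', 'sxz', 'p']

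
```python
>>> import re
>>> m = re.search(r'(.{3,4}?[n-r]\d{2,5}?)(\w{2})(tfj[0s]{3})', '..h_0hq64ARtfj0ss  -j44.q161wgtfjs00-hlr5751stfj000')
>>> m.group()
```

'h_0hq64ARtfj0ss'

Pattern: 3 to 4 of any character (lazy), then a character in [n-r], then 2 to 5 of a digit (lazy) (captured); then exactly 2 of a word character (captured); then the literal 'tfj', then exactly 3 of one of [0s] (captured).
`search` walks the string left to right and returns the first match it finds.
The match spans [2:17] → 'h_0hq64ARtfj0ss'.
Captured: group 1 = 'h_0hq64', group 2 = 'AR', group 3 = 'tfj0ss'.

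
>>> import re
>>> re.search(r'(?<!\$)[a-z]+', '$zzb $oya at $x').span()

(2, 4)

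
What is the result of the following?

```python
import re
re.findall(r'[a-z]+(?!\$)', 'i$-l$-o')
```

['o']

`(?!…)`/`(?<!…)` only lets a position through if the neighbouring text does NOT match; no characters are consumed.
Matches: at [6:7] → 'o'.
`findall` yields the raw match text (1 of them) because the pattern has no groups.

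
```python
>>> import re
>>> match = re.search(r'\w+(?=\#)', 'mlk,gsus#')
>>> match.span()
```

(4, 8)

Lookahead/lookbehind check context without consuming it, so the matched span excludes the asserted characters.
`search` walks the string left to right and returns the first match it finds.
The match spans [4:8] → 'gsus'.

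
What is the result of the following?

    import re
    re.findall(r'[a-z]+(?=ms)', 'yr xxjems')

['xxje']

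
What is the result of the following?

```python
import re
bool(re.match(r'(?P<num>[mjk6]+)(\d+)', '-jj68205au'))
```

`match` is anchored at position 0; if the pattern doesn't fit there, it returns None.
Here position 0 doesn't satisfy it, so the call returns None, and `bool(None)` is False.

False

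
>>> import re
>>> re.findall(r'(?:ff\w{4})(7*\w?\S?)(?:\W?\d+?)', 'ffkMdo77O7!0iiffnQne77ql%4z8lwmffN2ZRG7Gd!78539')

['77O7', '77ql', 'G']

Pattern: the literal 'ff', then exactly 4 of a word character (non-capturing group); then zero or more of a literal '7', then optionally a word character, then optionally a non-whitespace character (captured); then optionally a non-word character, then one or more of a digit (lazy) (non-capturing group).
Scanning left to right: at [0:12] match 'ffkMdo77O7!0', group 1 = '77O7'; at [14:26] match 'ffnQne77ql%4', group 1 = '77ql'; at [31:39] match 'ffN2ZRG7', group 1 = 'G'.
Because there's exactly one group, `findall` drops the full match and keeps group 1 from each hit.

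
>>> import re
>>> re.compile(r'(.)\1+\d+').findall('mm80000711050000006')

['m']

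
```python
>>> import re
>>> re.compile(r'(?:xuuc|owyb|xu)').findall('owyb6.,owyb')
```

['owyb', 'owyb']

Matches: at [0:4] → 'owyb'; at [7:11] → 'owyb'.
No capturing groups, so `findall` returns the 2 full match strings.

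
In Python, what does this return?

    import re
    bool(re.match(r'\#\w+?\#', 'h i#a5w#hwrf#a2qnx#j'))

False

`re.match` won't scan ahead — the pattern has to work from the very first character.
Here position 0 doesn't satisfy it, so the call returns None, and `bool(None)` is False.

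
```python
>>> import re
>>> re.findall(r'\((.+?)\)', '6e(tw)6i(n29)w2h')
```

['tw', 'n29']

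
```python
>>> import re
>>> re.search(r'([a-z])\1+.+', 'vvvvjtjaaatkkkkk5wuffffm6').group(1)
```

After group 1 captures some text, `\1` only succeeds where that same text appears again.
`re.search` tries every starting position until one works.
The match spans [0:25] → 'vvvvjtjaaatkkkkk5wuffffm6'.
Captured: group 1 = 'v'.

'v'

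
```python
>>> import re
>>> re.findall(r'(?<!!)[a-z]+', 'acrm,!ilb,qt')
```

['acrm', 'lb', 'qt']

The negative lookaround is zero-width — it rules out positions where the adjacent text would match, without consuming anything.
Scanning left to right: at [0:4] → 'acrm'; at [7:9] → 'lb'; at [10:12] → 'qt'.
`findall` yields the raw match text (3 of them) because the pattern has no groups.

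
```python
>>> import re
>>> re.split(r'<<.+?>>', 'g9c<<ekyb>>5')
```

`split` removes every match and returns the 2 fragments in between.

['g9c', '5']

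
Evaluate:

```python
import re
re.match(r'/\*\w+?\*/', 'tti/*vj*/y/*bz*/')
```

None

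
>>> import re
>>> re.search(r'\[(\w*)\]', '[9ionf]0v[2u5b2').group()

'[9ionf]'

`search` walks the string left to right and returns the first match it finds.
The match spans [0:7] → '[9ionf]'.
Captured: group 1 = '9ionf'.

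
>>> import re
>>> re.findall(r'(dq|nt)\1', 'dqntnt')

`\1` has to match the exact text group 1 already captured.
Because there's exactly one group, `findall` drops the full match and keeps group 1 from the one hit.

['nt']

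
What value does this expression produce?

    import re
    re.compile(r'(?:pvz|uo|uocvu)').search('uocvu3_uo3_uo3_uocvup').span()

`|` is ordered: at each position the engine commits to the first alternative that works.
`search` walks the string left to right and returns the first match it finds.
The match spans [0:2] → 'uo'.

(0, 2)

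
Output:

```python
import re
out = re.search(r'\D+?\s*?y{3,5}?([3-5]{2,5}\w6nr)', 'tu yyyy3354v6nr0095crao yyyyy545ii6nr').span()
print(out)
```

Pattern: one or more of a non-digit (lazy), then zero or more of whitespace (lazy), then 3 to 5 of a literal 'y' (lazy); then 2 to 5 of a character in [3-5], then a word character, then the literal '6nr' (captured).
Unlike `match`, `search` isn't anchored — it looks for the pattern anywhere in the string.
The match spans [0:15] → 'tu yyyy3354v6nr'.
Captured: group 1 = '3354v6nr'.

(0, 15)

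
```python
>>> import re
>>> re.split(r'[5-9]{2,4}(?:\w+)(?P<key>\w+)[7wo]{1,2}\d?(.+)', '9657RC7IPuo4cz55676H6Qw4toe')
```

This matches 2 to 4 of a character in [5-9]; then one or more of a word character (non-capturing group); then one or more of a word character (captured as 'key'); then 1 to 2 of one of [7wo], then optionally a digit; then one or more of any character (captured).
The group in the pattern means `split` returns the separators' captures alongside the pieces.

['', 't', 'e', '']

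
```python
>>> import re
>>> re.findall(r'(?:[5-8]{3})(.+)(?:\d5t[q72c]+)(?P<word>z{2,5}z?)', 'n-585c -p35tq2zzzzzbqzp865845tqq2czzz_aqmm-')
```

[('c -p35tq2zzzzzbqzp8658', 'zzz')]

Pattern: exactly 3 of a character in [5-8] (non-capturing group); then one or more of any character (captured); then a digit, then the literal '5t', then one or more of one of [q72c] (non-capturing group); then 2 to 5 of the literal 'z', then optionally the literal 'z' (captured as 'word').
With 2 capturing groups, `findall` returns a 2-tuple per match.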